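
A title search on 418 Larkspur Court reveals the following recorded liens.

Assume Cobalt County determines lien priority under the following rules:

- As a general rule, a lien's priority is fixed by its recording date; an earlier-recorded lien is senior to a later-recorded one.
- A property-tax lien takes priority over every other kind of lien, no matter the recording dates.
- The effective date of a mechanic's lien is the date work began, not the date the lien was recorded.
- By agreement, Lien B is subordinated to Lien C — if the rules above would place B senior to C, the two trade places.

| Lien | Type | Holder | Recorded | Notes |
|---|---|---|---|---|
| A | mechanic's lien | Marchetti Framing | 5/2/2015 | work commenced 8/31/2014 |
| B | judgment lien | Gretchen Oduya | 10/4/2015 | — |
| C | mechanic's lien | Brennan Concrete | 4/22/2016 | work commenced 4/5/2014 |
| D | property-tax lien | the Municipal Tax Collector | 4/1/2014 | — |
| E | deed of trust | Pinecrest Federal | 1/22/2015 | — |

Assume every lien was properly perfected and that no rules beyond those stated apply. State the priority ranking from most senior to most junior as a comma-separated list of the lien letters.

Adjusting effective dates: A's effective date is 8/31/2014, when work began; C's effective date is 4/5/2014, when work began.
D is a property-tax lien and takes priority over every other lien.
Ordering the rest by effective date: C (4/5/2014), A (8/31/2014), E (1/22/2015), B (10/4/2015).
B already ranks below C; the subordination has no effect.

D, C, A, E, B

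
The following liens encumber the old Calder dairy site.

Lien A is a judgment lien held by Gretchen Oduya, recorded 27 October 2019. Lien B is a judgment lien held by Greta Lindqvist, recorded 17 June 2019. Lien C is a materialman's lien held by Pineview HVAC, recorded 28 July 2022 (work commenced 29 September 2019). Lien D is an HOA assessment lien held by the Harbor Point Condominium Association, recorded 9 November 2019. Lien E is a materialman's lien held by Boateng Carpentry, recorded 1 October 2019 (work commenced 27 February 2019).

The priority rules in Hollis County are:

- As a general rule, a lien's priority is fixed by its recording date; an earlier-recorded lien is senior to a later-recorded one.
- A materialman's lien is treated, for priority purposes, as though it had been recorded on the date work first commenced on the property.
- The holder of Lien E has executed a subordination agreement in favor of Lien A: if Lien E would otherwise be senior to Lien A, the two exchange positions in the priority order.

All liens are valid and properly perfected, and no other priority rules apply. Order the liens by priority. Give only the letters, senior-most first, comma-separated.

A, B, C, E, D

Adjusting effective dates: C is treated as recorded 29 September 2019, the work-commencement date; E relates back to 27 February 2019 (work commenced).
Sorted by effective date: E (27 February 2019), B (17 June 2019), C (29 September 2019), A (27 October 2019), D (9 November 2019).
E would otherwise be senior to A, so under the subordination agreement E and A exchange positions.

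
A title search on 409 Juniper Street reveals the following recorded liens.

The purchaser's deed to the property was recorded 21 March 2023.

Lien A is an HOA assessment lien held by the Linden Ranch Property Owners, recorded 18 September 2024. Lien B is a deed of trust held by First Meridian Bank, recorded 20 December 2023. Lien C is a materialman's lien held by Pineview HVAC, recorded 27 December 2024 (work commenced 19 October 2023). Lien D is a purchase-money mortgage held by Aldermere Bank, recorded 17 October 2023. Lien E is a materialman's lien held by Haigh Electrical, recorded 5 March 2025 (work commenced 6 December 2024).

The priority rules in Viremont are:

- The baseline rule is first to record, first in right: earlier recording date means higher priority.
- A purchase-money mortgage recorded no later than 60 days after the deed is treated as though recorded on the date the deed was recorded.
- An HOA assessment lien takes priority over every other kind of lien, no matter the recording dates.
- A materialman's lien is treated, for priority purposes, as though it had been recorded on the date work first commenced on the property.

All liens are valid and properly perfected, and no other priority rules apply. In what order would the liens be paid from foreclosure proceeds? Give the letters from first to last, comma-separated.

A, D, C, B, E

Adjusting effective dates: C is treated as recorded 19 October 2023, the work-commencement date; D missed the 60-day window (210 days after the deed), so its recording date stands; E's effective date is 6 December 2024, when work began.
A is an HOA assessment lien and takes priority over every other lien.
The other liens, earliest effective date first: D (17 October 2023), C (19 October 2023), B (20 December 2023), E (6 December 2024).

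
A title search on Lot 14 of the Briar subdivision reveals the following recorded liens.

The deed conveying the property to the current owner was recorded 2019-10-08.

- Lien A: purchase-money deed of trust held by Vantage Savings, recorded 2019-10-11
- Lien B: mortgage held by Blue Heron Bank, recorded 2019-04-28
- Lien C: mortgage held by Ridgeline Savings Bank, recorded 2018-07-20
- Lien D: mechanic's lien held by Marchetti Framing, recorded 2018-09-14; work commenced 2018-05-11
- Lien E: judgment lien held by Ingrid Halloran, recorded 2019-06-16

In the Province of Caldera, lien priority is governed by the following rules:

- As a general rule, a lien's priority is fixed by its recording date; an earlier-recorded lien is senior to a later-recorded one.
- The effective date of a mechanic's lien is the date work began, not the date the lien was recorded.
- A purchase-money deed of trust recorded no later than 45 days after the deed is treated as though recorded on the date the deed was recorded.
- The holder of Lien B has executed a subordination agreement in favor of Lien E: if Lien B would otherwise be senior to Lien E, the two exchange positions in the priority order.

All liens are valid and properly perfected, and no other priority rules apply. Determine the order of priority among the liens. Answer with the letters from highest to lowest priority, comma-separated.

Effective dates: A was recorded within the 45-day window, so its effective date is the deed date 2019-10-08; D is treated as recorded 2018-05-11, the work-commencement date.
Ordering by effective date: D (2018-05-11), C (2018-07-20), B (2019-04-28), E (2019-06-16), A (2019-10-08).
The subordination applies — B was senior to E — so B and E swap.

D, C, E, B, A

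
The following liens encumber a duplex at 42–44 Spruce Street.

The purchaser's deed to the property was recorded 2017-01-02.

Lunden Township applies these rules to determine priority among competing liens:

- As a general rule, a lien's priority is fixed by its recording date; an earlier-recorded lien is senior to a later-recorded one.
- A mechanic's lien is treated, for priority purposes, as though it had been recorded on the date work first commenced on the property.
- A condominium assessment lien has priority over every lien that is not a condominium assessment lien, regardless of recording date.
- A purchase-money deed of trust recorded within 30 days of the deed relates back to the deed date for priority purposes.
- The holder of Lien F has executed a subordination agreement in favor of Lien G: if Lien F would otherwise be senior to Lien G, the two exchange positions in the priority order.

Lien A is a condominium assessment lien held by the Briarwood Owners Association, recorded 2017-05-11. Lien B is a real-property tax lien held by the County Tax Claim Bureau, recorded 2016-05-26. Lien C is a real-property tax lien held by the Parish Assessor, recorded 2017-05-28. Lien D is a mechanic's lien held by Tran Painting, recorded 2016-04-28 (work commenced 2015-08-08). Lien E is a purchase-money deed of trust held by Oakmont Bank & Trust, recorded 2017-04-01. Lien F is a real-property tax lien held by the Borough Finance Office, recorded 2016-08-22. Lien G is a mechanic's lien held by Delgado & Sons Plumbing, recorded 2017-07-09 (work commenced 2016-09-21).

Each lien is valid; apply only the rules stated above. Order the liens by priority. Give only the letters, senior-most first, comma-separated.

Adjusting effective dates: D's effective date is 2015-08-08, when work began; E was recorded 89 days after the deed, outside the 30-day window, so it keeps its recording date; G relates back to 2016-09-21 (work commenced).
A is a condominium assessment lien, so it outranks all other liens regardless of date.
The other liens, earliest effective date first: D (2015-08-08), B (2016-05-26), F (2016-08-22), G (2016-09-21), E (2017-04-01), C (2017-05-28).
Because F would otherwise rank above G, the subordination swaps them.

A, D, B, G, F, E, C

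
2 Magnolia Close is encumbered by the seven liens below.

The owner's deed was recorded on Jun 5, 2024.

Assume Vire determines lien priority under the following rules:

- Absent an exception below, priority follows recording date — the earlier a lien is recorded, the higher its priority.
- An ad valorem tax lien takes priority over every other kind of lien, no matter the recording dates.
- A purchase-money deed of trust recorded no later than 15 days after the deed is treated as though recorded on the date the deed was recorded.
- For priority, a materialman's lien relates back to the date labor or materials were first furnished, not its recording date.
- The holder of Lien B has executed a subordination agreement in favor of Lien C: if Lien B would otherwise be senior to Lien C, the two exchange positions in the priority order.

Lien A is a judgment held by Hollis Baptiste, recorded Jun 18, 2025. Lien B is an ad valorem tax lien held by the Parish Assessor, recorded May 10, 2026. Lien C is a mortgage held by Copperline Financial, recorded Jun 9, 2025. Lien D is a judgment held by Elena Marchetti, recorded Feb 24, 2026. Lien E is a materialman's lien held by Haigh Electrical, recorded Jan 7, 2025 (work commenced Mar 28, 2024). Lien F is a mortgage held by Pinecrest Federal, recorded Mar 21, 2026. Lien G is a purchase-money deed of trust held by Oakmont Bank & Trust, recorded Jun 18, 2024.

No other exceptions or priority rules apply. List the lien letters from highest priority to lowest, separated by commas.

Adjusting effective dates: E relates back to Mar 28, 2024 (work commenced); G's effective date is the deed date, Jun 5, 2024.
B is an ad valorem tax lien and takes priority over every other lien.
The other liens, earliest effective date first: E (Mar 28, 2024), G (Jun 5, 2024), C (Jun 9, 2025), A (Jun 18, 2025), D (Feb 24, 2026), F (Mar 21, 2026).
B is senior to C before the subordination, so the two trade places.

C, E, G, B, A, D, F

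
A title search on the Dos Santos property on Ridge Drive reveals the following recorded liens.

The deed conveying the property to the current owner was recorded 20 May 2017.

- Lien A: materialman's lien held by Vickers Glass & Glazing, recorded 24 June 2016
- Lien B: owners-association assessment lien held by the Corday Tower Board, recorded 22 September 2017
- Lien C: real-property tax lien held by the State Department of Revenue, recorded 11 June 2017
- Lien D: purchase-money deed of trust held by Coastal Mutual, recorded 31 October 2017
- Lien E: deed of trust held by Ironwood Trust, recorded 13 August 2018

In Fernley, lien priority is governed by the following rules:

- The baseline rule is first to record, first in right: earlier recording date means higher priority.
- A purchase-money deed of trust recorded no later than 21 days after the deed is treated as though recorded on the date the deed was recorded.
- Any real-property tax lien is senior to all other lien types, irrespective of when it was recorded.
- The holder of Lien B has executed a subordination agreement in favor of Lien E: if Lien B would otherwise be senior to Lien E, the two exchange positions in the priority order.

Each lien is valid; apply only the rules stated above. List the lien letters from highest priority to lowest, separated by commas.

Effective dates: D was recorded 164 days after the deed — beyond 21 days — so no relation-back applies.
C is a real-property tax lien and takes priority over every other lien.
Ordering the rest by effective date: A (24 June 2016), B (22 September 2017), D (31 October 2017), E (13 August 2018).
B is senior to E before the subordination, so the two trade places.

C, A, E, D, B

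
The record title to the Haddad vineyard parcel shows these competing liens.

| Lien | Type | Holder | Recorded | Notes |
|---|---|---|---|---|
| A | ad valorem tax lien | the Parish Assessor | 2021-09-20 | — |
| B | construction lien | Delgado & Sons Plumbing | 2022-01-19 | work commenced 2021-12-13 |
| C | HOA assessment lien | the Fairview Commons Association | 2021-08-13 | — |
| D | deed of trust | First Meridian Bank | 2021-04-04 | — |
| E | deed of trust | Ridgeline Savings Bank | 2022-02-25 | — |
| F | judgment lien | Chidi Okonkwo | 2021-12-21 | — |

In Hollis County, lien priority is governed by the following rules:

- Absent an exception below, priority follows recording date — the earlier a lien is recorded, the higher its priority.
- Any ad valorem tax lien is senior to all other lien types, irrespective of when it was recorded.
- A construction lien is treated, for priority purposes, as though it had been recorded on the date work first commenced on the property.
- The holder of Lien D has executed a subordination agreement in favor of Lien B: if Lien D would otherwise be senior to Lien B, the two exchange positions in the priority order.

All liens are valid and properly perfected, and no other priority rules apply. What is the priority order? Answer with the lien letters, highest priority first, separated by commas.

A, B, C, D, F, E

Effective dates after the stated exceptions: B is treated as recorded 2021-12-13, the work-commencement date.
As an ad valorem tax lien, A is senior to every other lien.
Among the remaining liens, by effective date: D (2021-04-04), C (2021-08-13), B (2021-12-13), F (2021-12-21), E (2022-02-25).
The subordination applies — D was senior to B — so D and B swap.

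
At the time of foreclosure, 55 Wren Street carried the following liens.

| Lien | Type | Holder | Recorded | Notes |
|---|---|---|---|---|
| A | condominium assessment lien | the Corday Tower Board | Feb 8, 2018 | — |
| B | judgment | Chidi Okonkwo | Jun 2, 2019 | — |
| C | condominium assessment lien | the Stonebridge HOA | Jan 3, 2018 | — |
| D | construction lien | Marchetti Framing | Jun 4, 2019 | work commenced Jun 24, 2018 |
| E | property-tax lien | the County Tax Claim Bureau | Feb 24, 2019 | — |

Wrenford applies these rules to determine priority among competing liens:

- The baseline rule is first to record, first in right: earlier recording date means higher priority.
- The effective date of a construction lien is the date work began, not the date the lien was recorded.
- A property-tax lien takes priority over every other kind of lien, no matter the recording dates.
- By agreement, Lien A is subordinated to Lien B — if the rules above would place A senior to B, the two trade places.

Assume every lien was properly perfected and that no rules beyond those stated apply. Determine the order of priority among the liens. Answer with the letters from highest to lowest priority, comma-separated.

Effective dates after the stated exceptions: D's effective date is Jun 24, 2018, when work began.
E, as a property-tax lien, has superpriority and ranks first.
Ordering the rest by effective date: C (Jan 3, 2018), A (Feb 8, 2018), D (Jun 24, 2018), B (Jun 2, 2019).
A is senior to B before the subordination, so the two trade places.

E, C, B, D, A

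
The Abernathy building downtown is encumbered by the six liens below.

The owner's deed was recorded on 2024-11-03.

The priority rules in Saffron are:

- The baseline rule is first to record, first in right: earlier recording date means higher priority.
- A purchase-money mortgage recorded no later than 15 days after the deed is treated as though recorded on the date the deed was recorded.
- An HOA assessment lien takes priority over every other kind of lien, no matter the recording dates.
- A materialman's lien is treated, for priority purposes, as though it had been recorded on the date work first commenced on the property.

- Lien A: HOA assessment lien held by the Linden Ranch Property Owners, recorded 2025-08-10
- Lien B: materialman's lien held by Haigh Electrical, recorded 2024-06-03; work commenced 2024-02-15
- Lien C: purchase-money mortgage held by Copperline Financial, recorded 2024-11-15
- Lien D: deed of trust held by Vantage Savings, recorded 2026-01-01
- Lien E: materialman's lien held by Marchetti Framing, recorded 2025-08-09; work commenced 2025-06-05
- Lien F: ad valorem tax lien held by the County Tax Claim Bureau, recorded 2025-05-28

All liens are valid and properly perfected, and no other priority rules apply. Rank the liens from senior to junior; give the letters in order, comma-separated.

Adjusting effective dates: B's effective date is 2024-02-15, when work began; C was recorded within the 15-day window, so its effective date is the deed date 2024-11-03; E is treated as recorded 2025-06-05, the work-commencement date.
A is an HOA assessment lien, so it outranks all other liens regardless of date.
Ordering the rest by effective date: B (2024-02-15), C (2024-11-03), F (2025-05-28), E (2025-06-05), D (2026-01-01).

A, B, C, F, E, D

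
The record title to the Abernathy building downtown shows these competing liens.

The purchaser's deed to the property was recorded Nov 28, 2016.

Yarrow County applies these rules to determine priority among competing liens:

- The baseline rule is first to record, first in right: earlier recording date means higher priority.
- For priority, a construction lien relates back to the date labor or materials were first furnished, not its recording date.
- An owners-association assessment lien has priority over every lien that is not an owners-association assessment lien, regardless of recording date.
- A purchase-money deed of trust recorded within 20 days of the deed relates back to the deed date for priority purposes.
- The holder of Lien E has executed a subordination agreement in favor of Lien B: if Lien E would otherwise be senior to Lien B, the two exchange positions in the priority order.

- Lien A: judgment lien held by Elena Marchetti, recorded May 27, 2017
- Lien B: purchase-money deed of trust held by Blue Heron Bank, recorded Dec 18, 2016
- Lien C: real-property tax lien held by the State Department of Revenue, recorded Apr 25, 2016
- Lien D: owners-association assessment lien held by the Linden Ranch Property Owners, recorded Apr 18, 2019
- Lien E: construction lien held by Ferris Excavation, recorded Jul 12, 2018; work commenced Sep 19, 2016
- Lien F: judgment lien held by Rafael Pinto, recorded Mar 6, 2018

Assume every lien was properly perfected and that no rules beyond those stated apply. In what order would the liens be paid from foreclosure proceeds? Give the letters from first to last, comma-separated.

Adjusting effective dates: B relates back to the deed date Nov 28, 2016; E's effective date is Sep 19, 2016, when work began.
D, as an owners-association assessment lien, has superpriority and ranks first.
Remaining liens by effective date: C (Apr 25, 2016), E (Sep 19, 2016), B (Nov 28, 2016), A (May 27, 2017), F (Mar 6, 2018).
The subordination applies — E was senior to B — so E and B swap.

D, C, B, E, A, F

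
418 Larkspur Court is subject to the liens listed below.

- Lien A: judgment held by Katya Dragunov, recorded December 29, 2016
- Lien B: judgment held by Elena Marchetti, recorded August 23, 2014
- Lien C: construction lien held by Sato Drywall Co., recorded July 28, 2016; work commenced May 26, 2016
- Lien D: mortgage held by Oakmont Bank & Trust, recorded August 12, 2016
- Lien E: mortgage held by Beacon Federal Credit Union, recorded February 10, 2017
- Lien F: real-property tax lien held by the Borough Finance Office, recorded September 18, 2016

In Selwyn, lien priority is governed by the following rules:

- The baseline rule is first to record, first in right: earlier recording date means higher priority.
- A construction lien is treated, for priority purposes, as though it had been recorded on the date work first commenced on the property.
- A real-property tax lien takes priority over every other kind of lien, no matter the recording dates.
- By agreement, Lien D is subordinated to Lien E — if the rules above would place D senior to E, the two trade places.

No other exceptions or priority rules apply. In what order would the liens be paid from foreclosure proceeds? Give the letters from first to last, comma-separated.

F, B, C, E, A, D

First, effective dates: C's effective date is May 26, 2016, when work began.
F, as a real-property tax lien, has superpriority and ranks first.
Among the remaining liens, by effective date: B (August 23, 2014), C (May 26, 2016), D (August 12, 2016), A (December 29, 2016), E (February 10, 2017).
D is senior to E before the subordination, so the two trade places.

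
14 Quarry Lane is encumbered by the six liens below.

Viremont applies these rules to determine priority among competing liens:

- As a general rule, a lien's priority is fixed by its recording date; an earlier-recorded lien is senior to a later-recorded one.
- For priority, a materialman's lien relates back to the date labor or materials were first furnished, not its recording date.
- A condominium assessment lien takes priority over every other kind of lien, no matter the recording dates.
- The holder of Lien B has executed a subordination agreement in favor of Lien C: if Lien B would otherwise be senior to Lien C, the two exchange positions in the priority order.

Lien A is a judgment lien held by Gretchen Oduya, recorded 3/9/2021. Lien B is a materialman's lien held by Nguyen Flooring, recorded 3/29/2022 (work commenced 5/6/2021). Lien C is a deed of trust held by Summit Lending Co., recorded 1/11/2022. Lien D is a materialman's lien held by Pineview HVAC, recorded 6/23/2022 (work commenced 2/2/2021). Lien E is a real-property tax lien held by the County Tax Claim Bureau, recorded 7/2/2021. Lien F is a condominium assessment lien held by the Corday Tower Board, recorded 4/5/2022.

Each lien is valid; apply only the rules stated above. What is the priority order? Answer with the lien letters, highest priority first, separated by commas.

F, D, A, C, E, B

Adjusting effective dates: B's effective date is 5/6/2021, when work began; D relates back to 2/2/2021 (work commenced).
F is a condominium assessment lien, so it outranks all other liens regardless of date.
Ordering the rest by effective date: D (2/2/2021), A (3/9/2021), B (5/6/2021), E (7/2/2021), C (1/11/2022).
B would otherwise be senior to C, so under the subordination agreement B and C exchange positions.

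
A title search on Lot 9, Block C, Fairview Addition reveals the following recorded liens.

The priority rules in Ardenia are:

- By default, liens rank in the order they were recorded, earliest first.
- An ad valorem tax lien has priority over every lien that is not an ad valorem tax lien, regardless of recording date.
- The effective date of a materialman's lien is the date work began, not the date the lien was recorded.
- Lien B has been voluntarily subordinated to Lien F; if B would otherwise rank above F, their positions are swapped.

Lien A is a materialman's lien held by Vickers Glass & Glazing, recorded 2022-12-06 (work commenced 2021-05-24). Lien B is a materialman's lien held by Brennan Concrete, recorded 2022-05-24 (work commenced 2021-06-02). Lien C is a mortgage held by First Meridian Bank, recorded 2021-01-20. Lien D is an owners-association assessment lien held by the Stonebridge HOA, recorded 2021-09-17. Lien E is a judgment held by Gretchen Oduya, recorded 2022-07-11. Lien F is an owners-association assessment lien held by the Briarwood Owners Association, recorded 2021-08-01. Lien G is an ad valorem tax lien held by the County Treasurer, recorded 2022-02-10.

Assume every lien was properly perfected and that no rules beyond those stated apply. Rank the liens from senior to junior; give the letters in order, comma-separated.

Effective dates after the stated exceptions: A relates back to 2021-05-24 (work commenced); B relates back to 2021-06-02 (work commenced).
G is an ad valorem tax lien and takes priority over every other lien.
Remaining liens by effective date: C (2021-01-20), A (2021-05-24), B (2021-06-02), F (2021-08-01), D (2021-09-17), E (2022-07-11).
B is senior to F before the subordination, so the two trade places.

G, C, A, F, B, D, E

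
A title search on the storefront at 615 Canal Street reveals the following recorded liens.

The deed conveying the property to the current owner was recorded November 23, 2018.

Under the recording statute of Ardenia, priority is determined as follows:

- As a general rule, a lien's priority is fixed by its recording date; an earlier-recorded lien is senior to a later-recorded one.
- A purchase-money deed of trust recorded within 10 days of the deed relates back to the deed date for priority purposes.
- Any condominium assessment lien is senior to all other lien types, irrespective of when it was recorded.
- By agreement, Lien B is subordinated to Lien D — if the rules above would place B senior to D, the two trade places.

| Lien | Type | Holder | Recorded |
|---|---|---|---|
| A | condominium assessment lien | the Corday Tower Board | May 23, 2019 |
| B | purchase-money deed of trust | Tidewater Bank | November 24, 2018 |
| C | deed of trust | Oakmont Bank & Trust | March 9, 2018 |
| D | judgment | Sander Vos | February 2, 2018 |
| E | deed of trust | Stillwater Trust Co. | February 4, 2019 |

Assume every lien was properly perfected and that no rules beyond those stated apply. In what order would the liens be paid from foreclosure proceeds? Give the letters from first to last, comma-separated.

A, D, C, B, E

Adjusting effective dates: B was recorded within the 10-day window, so its effective date is the deed date November 23, 2018.
As a condominium assessment lien, A is senior to every other lien.
Remaining liens by effective date: D (February 2, 2018), C (March 9, 2018), B (November 23, 2018), E (February 4, 2019).
Since B is not senior to D, the subordination leaves the order unchanged.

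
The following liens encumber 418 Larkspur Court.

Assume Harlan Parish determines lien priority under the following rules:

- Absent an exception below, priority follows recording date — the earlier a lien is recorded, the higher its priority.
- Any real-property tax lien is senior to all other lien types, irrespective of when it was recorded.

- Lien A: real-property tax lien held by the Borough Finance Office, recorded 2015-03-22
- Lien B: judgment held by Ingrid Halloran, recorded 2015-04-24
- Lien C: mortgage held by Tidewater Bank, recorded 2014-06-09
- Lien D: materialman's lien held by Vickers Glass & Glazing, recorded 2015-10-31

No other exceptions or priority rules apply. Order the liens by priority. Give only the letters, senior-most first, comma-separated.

As a real-property tax lien, A is senior to every other lien.
The other liens, earliest effective date first: C (2014-06-09), B (2015-04-24), D (2015-10-31).

A, C, B, D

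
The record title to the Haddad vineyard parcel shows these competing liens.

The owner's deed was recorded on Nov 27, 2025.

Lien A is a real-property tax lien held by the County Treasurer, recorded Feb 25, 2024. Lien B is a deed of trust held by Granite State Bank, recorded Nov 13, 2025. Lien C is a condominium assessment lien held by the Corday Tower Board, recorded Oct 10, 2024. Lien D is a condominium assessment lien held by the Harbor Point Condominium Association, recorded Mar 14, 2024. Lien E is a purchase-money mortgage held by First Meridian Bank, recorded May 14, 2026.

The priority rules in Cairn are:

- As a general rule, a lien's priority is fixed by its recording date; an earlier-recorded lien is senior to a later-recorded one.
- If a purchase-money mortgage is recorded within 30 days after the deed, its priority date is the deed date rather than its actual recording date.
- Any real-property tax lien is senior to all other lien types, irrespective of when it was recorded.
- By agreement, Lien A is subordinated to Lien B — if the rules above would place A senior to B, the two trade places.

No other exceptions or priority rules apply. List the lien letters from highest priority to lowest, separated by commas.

B, D, C, A, E

Adjusting effective dates: E was recorded 168 days after the deed, outside the 30-day window, so it keeps its recording date.
A, as a real-property tax lien, has superpriority and ranks first.
Remaining liens by effective date: D (Mar 14, 2024), C (Oct 10, 2024), B (Nov 13, 2025), E (May 14, 2026).
A would otherwise be senior to B, so under the subordination agreement A and B exchange positions.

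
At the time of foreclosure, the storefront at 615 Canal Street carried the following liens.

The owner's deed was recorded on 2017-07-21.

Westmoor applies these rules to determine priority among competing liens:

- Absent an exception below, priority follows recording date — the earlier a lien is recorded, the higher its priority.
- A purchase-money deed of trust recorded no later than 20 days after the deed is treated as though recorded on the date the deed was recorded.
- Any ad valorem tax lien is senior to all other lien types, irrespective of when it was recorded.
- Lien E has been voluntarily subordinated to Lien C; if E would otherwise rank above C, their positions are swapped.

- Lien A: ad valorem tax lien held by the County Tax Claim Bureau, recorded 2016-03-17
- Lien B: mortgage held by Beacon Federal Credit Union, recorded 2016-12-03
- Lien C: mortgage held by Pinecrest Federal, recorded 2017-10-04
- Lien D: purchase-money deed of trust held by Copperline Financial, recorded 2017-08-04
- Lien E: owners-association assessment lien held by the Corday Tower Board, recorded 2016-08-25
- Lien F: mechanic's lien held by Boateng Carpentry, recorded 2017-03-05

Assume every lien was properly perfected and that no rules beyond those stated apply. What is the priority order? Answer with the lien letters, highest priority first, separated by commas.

Adjusting effective dates: D was recorded within the 20-day window, so its effective date is the deed date 2017-07-21.
A is an ad valorem tax lien, so it outranks all other liens regardless of date.
Among the remaining liens, by effective date: E (2016-08-25), B (2016-12-03), F (2017-03-05), D (2017-07-21), C (2017-10-04).
E is senior to C before the subordination, so the two trade places.

A, C, B, F, D, E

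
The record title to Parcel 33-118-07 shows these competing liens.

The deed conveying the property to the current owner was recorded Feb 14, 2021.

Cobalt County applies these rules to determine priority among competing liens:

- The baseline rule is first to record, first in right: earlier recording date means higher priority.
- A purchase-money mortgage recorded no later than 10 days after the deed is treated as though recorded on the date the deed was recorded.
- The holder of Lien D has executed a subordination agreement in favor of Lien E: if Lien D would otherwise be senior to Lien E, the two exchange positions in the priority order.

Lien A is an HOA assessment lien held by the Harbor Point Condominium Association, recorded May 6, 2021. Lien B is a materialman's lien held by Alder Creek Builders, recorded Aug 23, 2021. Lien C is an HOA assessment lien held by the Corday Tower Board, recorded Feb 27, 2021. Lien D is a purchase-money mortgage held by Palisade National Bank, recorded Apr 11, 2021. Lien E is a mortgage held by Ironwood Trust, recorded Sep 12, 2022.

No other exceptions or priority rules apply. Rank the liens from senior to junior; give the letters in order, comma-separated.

Adjusting effective dates: D was recorded 56 days after the deed, outside the 10-day window, so it keeps its recording date.
By effective date: C (Feb 27, 2021), D (Apr 11, 2021), A (May 6, 2021), B (Aug 23, 2021), E (Sep 12, 2022).
The subordination applies — D was senior to E — so D and E swap.

C, E, A, B, D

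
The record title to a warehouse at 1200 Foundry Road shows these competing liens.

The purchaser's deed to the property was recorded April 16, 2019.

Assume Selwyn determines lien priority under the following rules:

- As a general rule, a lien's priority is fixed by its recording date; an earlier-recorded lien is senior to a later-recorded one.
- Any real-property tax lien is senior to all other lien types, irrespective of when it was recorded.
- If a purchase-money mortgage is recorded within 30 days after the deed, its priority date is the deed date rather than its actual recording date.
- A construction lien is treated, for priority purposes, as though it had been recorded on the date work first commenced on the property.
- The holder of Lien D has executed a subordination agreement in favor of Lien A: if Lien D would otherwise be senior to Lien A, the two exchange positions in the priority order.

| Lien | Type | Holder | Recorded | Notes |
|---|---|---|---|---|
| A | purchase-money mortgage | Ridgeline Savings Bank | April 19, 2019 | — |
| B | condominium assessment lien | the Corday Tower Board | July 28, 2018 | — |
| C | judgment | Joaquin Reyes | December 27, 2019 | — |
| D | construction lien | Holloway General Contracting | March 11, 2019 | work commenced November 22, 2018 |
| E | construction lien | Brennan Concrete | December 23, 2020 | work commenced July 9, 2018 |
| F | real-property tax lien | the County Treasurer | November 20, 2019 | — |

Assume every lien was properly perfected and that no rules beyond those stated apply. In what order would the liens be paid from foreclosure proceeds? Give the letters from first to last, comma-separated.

F, E, B, A, D, C

Effective dates after the stated exceptions: A relates back to the deed date April 16, 2019; D is treated as recorded November 22, 2018, the work-commencement date; E is treated as recorded July 9, 2018, the work-commencement date.
F is a real-property tax lien, so it outranks all other liens regardless of date.
Remaining liens by effective date: E (July 9, 2018), B (July 28, 2018), D (November 22, 2018), A (April 16, 2019), C (December 27, 2019).
The subordination applies — D was senior to A — so D and A swap.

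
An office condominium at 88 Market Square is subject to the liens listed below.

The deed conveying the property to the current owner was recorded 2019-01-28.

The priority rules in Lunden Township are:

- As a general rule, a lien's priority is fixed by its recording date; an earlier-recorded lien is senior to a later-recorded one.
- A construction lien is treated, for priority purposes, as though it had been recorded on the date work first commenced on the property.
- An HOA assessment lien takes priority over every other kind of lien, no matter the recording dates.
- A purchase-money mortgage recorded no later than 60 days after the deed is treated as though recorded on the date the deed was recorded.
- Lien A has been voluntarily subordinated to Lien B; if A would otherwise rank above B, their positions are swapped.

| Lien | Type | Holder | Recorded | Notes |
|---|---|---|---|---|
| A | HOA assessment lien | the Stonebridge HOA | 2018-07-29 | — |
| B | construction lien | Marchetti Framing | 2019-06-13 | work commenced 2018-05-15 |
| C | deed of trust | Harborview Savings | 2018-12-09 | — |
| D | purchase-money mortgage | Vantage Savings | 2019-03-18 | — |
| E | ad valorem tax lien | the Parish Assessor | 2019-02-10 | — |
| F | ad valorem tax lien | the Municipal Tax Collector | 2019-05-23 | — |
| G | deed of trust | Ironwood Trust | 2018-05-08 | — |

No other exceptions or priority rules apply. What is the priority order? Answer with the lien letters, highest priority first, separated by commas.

B, G, A, C, D, E, F

Adjusting effective dates: B relates back to 2018-05-15 (work commenced); D's effective date is the deed date, 2019-01-28.
A, as an HOA assessment lien, has superpriority and ranks first.
Ordering the rest by effective date: G (2018-05-08), B (2018-05-15), C (2018-12-09), D (2019-01-28), E (2019-02-10), F (2019-05-23).
A is senior to B before the subordination, so the two trade places.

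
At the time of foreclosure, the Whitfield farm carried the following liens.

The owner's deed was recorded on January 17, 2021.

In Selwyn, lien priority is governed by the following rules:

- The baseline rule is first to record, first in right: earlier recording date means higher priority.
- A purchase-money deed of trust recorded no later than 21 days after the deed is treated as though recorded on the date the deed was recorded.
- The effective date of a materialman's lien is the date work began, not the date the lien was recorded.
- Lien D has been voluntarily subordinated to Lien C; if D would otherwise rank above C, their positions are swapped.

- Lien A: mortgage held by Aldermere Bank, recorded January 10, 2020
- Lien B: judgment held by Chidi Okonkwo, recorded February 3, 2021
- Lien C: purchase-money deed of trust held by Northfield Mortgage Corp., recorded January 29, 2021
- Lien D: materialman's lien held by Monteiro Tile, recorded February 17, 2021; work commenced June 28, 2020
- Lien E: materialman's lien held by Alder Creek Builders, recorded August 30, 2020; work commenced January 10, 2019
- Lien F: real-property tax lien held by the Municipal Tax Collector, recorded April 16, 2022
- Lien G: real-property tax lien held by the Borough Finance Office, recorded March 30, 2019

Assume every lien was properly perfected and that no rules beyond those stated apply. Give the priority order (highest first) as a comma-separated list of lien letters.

E, G, A, C, D, B, F

Effective dates: C's effective date is the deed date, January 17, 2021; D is treated as recorded June 28, 2020, the work-commencement date; E's effective date is January 10, 2019, when work began.
Ordering by effective date: E (January 10, 2019), G (March 30, 2019), A (January 10, 2020), D (June 28, 2020), C (January 17, 2021), B (February 3, 2021), F (April 16, 2022).
D is senior to C before the subordination, so the two trade places.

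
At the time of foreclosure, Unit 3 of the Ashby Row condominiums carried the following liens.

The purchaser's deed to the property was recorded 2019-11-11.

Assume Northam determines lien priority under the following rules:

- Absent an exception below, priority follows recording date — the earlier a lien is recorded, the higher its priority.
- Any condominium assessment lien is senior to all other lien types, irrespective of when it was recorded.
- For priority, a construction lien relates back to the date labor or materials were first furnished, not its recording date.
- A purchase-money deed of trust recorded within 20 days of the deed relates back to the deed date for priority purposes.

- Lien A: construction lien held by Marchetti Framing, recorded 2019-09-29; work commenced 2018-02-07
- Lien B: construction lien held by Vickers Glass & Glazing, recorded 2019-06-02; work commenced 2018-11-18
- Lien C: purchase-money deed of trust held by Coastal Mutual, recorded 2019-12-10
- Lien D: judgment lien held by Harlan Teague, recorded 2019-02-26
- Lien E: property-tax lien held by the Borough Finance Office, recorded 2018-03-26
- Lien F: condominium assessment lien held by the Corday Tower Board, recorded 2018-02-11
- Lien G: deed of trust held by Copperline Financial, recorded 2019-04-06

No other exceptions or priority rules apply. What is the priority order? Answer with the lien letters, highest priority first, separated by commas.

F, A, E, B, D, G, C

Effective dates after the stated exceptions: A relates back to 2018-02-07 (work commenced); B is treated as recorded 2018-11-18, the work-commencement date; C missed the 20-day window (29 days after the deed), so its recording date stands.
F is a condominium assessment lien and takes priority over every other lien.
Among the remaining liens, by effective date: A (2018-02-07), E (2018-03-26), B (2018-11-18), D (2019-02-26), G (2019-04-06), C (2019-12-10).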